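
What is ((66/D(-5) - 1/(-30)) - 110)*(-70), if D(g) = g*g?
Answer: 112693/15 ≈ 7512.9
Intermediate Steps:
D(g) = g²
((66/D(-5) - 1/(-30)) - 110)*(-70) = ((66/((-5)²) - 1/(-30)) - 110)*(-70) = ((66/25 - 1*(-1/30)) - 110)*(-70) = ((66*(1/25) + 1/30) - 110)*(-70) = ((66/25 + 1/30) - 110)*(-70) = (401/150 - 110)*(-70) = -16099/150*(-70) = 112693/15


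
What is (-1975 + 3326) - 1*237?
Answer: 1114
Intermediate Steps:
(-1975 + 3326) - 1*237 = 1351 - 237 = 1114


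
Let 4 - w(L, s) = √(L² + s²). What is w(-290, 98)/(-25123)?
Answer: -4/25123 + 2*√23426/25123 ≈ 0.012025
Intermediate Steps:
w(L, s) = 4 - √(L² + s²)
w(-290, 98)/(-25123) = (4 - √((-290)² + 98²))/(-25123) = (4 - √(84100 + 9604))*(-1/25123) = (4 - √93704)*(-1/25123) = (4 - 2*√23426)*(-1/25123) = -4/25123 + 2*√23426/25123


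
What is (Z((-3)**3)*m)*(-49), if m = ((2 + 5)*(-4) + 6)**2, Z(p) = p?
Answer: 640332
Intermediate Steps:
m = 484 (m = (7*(-4) + 6)**2 = (-28 + 6)**2 = (-22)**2 = 484)
(Z((-3)**3)*m)*(-49) = ((-3)**3*484)*(-49) = -27*484*(-49) = -13068*(-49) = 640332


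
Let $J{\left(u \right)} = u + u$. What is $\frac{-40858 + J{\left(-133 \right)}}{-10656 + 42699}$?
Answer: $- \frac{13708}{10681} \approx -1.2834$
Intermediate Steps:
$J{\left(u \right)} = 2 u$
$\frac{-40858 + J{\left(-133 \right)}}{-10656 + 42699} = \frac{-40858 + 2 \left(-133\right)}{-10656 + 42699} = \frac{-40858 - 266}{32043} = \left(-41124\right) \frac{1}{32043} = - \frac{13708}{10681}$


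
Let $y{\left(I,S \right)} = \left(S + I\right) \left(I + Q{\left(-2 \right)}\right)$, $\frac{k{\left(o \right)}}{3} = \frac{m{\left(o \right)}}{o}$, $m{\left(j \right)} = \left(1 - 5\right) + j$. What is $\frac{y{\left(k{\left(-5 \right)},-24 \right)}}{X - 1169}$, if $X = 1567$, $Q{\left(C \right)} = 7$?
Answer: $- \frac{2883}{4975} \approx -0.5795$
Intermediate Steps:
$m{\left(j \right)} = -4 + j$
$k{\left(o \right)} = \frac{3 \left(-4 + o\right)}{o}$ ($k{\left(o \right)} = 3 \frac{-4 + o}{o} = \frac{3 \left(-4 + o\right)}{o}$)
$y{\left(I,S \right)} = \left(7 + I\right) \left(I + S\right)$ ($y{\left(I,S \right)} = \left(S + I\right) \left(I + 7\right) = \left(I + S\right) \left(7 + I\right) = \left(7 + I\right) \left(I + S\right)$)
$\frac{y{\left(k{\left(-5 \right)},-24 \right)}}{X - 1169} = \frac{\left(3 - \frac{12}{-5}\right)^{2} + 7 \left(3 - \frac{12}{-5}\right) + 7 \left(-24\right) + \left(3 - \frac{12}{-5}\right) \left(-24\right)}{1567 - 1169} = \frac{\left(3 - - \frac{12}{5}\right)^{2} + 7 \left(3 - - \frac{12}{5}\right) - 168 + \left(3 - - \frac{12}{5}\right) \left(-24\right)}{398} = \left(\left(3 + \frac{12}{5}\right)^{2} + 7 \left(3 + \frac{12}{5}\right) - 168 + \left(3 + \frac{12}{5}\right) \left(-24\right)\right) \frac{1}{398} = \left(\left(\frac{27}{5}\right)^{2} + 7 \cdot \frac{27}{5} - 168 + \frac{27}{5} \left(-24\right)\right) \frac{1}{398} = \left(\frac{729}{25} + \frac{189}{5} - 168 - \frac{648}{5}\right) \frac{1}{398} = \left(- \frac{5766}{25}\right) \frac{1}{398} = - \frac{2883}{4975}$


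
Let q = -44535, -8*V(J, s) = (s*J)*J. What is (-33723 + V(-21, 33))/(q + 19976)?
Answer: 284337/196472 ≈ 1.4472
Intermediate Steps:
V(J, s) = -s*J²/8 (V(J, s) = -s*J*J/8 = -J*s*J/8 = -s*J²/8)
(-33723 + V(-21, 33))/(q + 19976) = (-33723 - ⅛*33*(-21)²)/(-44535 + 19976) = (-33723 - ⅛*33*441)/(-24559) = (-33723 - 14553/8)*(-1/24559) = -284337/8*(-1/24559) = 284337/196472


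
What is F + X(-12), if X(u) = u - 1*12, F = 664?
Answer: 640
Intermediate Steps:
X(u) = -12 + u (X(u) = u - 12 = -12 + u)
F + X(-12) = 664 + (-12 - 12) = 664 - 24 = 640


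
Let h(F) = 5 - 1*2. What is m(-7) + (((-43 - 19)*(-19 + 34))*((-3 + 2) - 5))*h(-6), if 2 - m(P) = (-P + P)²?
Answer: 16742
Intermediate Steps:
h(F) = 3 (h(F) = 5 - 2 = 3)
m(P) = 2 (m(P) = 2 - (-P + P)² = 2 - 1*0² = 2 - 1*0 = 2 + 0 = 2)
m(-7) + (((-43 - 19)*(-19 + 34))*((-3 + 2) - 5))*h(-6) = 2 + (((-43 - 19)*(-19 + 34))*((-3 + 2) - 5))*3 = 2 + ((-62*15)*(-1 - 5))*3 = 2 - 930*(-6)*3 = 2 + 5580*3 = 2 + 16740 = 16742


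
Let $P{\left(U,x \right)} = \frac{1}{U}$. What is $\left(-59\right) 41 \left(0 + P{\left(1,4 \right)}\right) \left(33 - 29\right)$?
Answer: $-9676$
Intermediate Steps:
$\left(-59\right) 41 \left(0 + P{\left(1,4 \right)}\right) \left(33 - 29\right) = \left(-59\right) 41 \left(0 + 1^{-1}\right) \left(33 - 29\right) = - 2419 \left(0 + 1\right) 4 = - 2419 \cdot 1 \cdot 4 = \left(-2419\right) 4 = -9676$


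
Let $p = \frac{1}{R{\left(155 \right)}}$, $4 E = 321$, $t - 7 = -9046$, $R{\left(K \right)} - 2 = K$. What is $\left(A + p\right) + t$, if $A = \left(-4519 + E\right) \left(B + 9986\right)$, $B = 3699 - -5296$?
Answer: $- \frac{52915878323}{628} \approx -8.4261 \cdot 10^{7}$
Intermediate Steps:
$R{\left(K \right)} = 2 + K$
$t = -9039$ ($t = 7 - 9046 = -9039$)
$B = 8995$ ($B = 3699 + 5296 = 8995$)
$E = \frac{321}{4}$ ($E = \frac{1}{4} \cdot 321 = \frac{321}{4} \approx 80.25$)
$p = \frac{1}{157}$ ($p = \frac{1}{2 + 155} = \frac{1}{157} \approx 0.0063694$)
$A = - \frac{337007655}{4}$ ($A = \left(-4519 + \frac{321}{4}\right) \left(8995 + 9986\right) = \left(- \frac{17755}{4}\right) 18981 = - \frac{337007655}{4} \approx -8.4252 \cdot 10^{7}$)
$\left(A + p\right) + t = \left(- \frac{337007655}{4} + \frac{1}{157}\right) - 9039 = - \frac{52910201831}{628} - 9039 = - \frac{52915878323}{628}$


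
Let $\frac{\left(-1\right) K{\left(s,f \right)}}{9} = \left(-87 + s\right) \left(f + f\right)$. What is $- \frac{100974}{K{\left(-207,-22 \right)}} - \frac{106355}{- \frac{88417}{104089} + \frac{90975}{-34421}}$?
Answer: $\frac{42012371592652808}{1379547041103} \approx 30454.0$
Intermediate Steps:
$K{\left(s,f \right)} = - 18 f \left(-87 + s\right)$ ($K{\left(s,f \right)} = - 9 \left(-87 + s\right) \left(f + f\right) = - 9 \left(-87 + s\right) 2 f = - 9 \cdot 2 f \left(-87 + s\right) = - 18 f \left(-87 + s\right)$)
$- \frac{100974}{K{\left(-207,-22 \right)}} - \frac{106355}{- \frac{88417}{104089} + \frac{90975}{-34421}} = - \frac{100974}{18 \left(-22\right) \left(87 - -207\right)} - \frac{106355}{- \frac{88417}{104089} + \frac{90975}{-34421}} = - \frac{100974}{18 \left(-22\right) \left(87 + 207\right)} - \frac{106355}{\left(-88417\right) \frac{1}{104089} + 90975 \left(- \frac{1}{34421}\right)} = - \frac{100974}{18 \left(-22\right) 294} - \frac{106355}{- \frac{88417}{104089} - \frac{90975}{34421}} = - \frac{100974}{-116424} - \frac{106355}{- \frac{12512898332}{3582847469}} = \left(-100974\right) \left(- \frac{1}{116424}\right) - - \frac{381053742565495}{12512898332} = \frac{16829}{19404} + \frac{381053742565495}{12512898332} = \frac{42012371592652808}{1379547041103}$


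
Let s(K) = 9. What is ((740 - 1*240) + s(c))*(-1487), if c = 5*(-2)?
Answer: -756883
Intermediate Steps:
c = -10
((740 - 1*240) + s(c))*(-1487) = ((740 - 1*240) + 9)*(-1487) = ((740 - 240) + 9)*(-1487) = (500 + 9)*(-1487) = 509*(-1487) = -756883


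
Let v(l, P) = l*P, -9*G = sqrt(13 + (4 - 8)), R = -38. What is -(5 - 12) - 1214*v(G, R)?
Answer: -46111/3 ≈ -15370.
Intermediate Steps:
G = -1/3 (G = -sqrt(13 + (4 - 8))/9 = -sqrt(13 - 4)/9 = -sqrt(9)/9 = -1/9*3 = -1/3 ≈ -0.33333)
v(l, P) = P*l
-(5 - 12) - 1214*v(G, R) = -(5 - 12) - (-46132)*(-1)/3 = -1*(-7) - 1214*38/3 = 7 - 46132/3 = -46111/3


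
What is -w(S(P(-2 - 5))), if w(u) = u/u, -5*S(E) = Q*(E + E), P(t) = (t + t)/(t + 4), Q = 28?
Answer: -1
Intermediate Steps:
P(t) = 2*t/(4 + t) (P(t) = (2*t)/(4 + t) = 2*t/(4 + t))
S(E) = -56*E/5 (S(E) = -28*(E + E)/5 = -28*2*E/5 = -56*E/5)
w(u) = 1
-w(S(P(-2 - 5))) = -1*1 = -1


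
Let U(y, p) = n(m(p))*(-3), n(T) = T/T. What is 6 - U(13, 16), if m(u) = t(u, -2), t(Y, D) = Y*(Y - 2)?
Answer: 9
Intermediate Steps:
t(Y, D) = Y*(-2 + Y)
m(u) = u*(-2 + u)
n(T) = 1
U(y, p) = -3 (U(y, p) = 1*(-3) = -3)
6 - U(13, 16) = 6 - 1*(-3) = 6 + 3 = 9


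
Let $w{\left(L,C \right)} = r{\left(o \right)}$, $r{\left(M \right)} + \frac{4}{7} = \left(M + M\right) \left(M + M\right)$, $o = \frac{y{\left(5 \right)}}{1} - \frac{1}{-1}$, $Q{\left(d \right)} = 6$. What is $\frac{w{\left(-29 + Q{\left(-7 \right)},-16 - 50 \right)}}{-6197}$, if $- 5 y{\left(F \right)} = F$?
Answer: $\frac{4}{43379} \approx 9.221 \cdot 10^{-5}$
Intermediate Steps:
$y{\left(F \right)} = - \frac{F}{5}$
$o = 0$ ($o = \frac{\left(- \frac{1}{5}\right) 5}{1} - \frac{1}{-1} = \left(-1\right) 1 - -1 = -1 + 1 = 0$)
$r{\left(M \right)} = - \frac{4}{7} + 4 M^{2}$ ($r{\left(M \right)} = - \frac{4}{7} + \left(M + M\right) \left(M + M\right) = - \frac{4}{7} + 2 M 2 M = - \frac{4}{7} + 4 M^{2}$)
$w{\left(L,C \right)} = - \frac{4}{7}$ ($w{\left(L,C \right)} = - \frac{4}{7} + 4 \cdot 0^{2} = - \frac{4}{7} + 4 \cdot 0 = - \frac{4}{7} + 0 = - \frac{4}{7}$)
$\frac{w{\left(-29 + Q{\left(-7 \right)},-16 - 50 \right)}}{-6197} = - \frac{4}{7 \left(-6197\right)} = \left(- \frac{4}{7}\right) \left(- \frac{1}{6197}\right) = \frac{4}{43379}$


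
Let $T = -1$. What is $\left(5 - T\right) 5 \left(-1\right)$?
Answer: $-30$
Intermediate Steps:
$\left(5 - T\right) 5 \left(-1\right) = \left(5 - -1\right) 5 \left(-1\right) = \left(5 + 1\right) 5 \left(-1\right) = 6 \cdot 5 \left(-1\right) = 30 \left(-1\right) = -30$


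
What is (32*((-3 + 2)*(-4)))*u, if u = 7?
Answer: 896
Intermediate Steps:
(32*((-3 + 2)*(-4)))*u = (32*((-3 + 2)*(-4)))*7 = (32*(-1*(-4)))*7 = (32*4)*7 = 128*7 = 896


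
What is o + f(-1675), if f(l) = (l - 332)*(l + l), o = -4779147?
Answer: 1944303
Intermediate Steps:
f(l) = 2*l*(-332 + l) (f(l) = (-332 + l)*(2*l) = 2*l*(-332 + l))
o + f(-1675) = -4779147 + 2*(-1675)*(-332 - 1675) = -4779147 + 2*(-1675)*(-2007) = -4779147 + 6723450 = 1944303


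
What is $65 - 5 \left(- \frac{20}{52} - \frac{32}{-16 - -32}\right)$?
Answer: $\frac{1000}{13} \approx 76.923$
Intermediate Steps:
$65 - 5 \left(- \frac{20}{52} - \frac{32}{-16 - -32}\right) = 65 - 5 \left(\left(-20\right) \frac{1}{52} - \frac{32}{-16 + 32}\right) = 65 - 5 \left(- \frac{5}{13} - \frac{32}{16}\right) = 65 - 5 \left(- \frac{5}{13} - 2\right) = 65 - - \frac{155}{13} = 65 + \frac{155}{13} = \frac{1000}{13}$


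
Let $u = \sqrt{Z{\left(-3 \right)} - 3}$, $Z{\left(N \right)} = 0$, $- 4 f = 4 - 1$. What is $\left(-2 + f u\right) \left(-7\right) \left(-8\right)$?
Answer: $-112 - 42 i \sqrt{3} \approx -112.0 - 72.746 i$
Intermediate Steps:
$f = - \frac{3}{4}$ ($f = - \frac{4 - 1}{4} = \left(- \frac{1}{4}\right) 3 = - \frac{3}{4} \approx -0.75$)
$u = i \sqrt{3}$ ($u = \sqrt{0 - 3} = \sqrt{-3} = i \sqrt{3} \approx 1.732 i$)
$\left(-2 + f u\right) \left(-7\right) \left(-8\right) = \left(-2 - \frac{3 i \sqrt{3}}{4}\right) \left(-7\right) \left(-8\right) = \left(14 + \frac{21 i \sqrt{3}}{4}\right) \left(-8\right) = -112 - 42 i \sqrt{3}$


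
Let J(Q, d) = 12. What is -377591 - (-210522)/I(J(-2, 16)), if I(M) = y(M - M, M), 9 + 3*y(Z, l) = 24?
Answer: -1677433/5 ≈ -3.3549e+5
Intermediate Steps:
y(Z, l) = 5 (y(Z, l) = -3 + (1/3)*24 = -3 + 8 = 5)
I(M) = 5
-377591 - (-210522)/I(J(-2, 16)) = -377591 - (-210522)/5 = -377591 - 1*(-210522/5) = -377591 + 210522/5 = -1677433/5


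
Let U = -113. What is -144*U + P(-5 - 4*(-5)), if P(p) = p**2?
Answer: 16497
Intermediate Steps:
-144*U + P(-5 - 4*(-5)) = -144*(-113) + (-5 - 4*(-5))**2 = 16272 + (-5 + 20)**2 = 16272 + 15**2 = 16272 + 225 = 16497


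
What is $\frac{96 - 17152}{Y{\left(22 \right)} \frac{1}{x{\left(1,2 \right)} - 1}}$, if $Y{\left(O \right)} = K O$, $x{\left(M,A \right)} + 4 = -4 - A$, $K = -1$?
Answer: $-8528$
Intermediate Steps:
$x{\left(M,A \right)} = -8 - A$ ($x{\left(M,A \right)} = -4 - \left(4 + A\right) = -8 - A$)
$Y{\left(O \right)} = - O$
$\frac{96 - 17152}{Y{\left(22 \right)} \frac{1}{x{\left(1,2 \right)} - 1}} = \frac{96 - 17152}{\left(-1\right) 22 \frac{1}{\left(-8 - 2\right) - 1}} = \frac{96 - 17152}{\left(-22\right) \frac{1}{\left(-8 - 2\right) - 1}} = - \frac{17056}{\left(-22\right) \frac{1}{-10 - 1}} = - \frac{17056}{\left(-22\right) \frac{1}{-11}} = - \frac{17056}{\left(-22\right) \left(- \frac{1}{11}\right)} = - \frac{17056}{2} = \left(-17056\right) \frac{1}{2} = -8528$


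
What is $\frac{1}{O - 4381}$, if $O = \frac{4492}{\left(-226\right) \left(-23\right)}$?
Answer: $- \frac{2599}{11383973} \approx -0.0002283$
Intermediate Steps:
$O = \frac{2246}{2599}$ ($O = \frac{4492}{5198} = 4492 \cdot \frac{1}{5198} = \frac{2246}{2599} \approx 0.86418$)
$\frac{1}{O - 4381} = \frac{1}{\frac{2246}{2599} - 4381} = \frac{1}{- \frac{11383973}{2599}} = - \frac{2599}{11383973}$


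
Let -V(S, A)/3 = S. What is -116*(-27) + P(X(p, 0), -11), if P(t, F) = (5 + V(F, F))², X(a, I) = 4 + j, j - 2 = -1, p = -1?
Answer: 4576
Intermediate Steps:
V(S, A) = -3*S
j = 1 (j = 2 - 1 = 1)
X(a, I) = 5 (X(a, I) = 4 + 1 = 5)
P(t, F) = (5 - 3*F)²
-116*(-27) + P(X(p, 0), -11) = -116*(-27) + (-5 + 3*(-11))² = 3132 + (-5 - 33)² = 3132 + (-38)² = 3132 + 1444 = 4576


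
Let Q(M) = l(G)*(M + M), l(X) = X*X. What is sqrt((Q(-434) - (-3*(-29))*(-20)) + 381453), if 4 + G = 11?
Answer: sqrt(340661) ≈ 583.66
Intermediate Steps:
G = 7 (G = -4 + 11 = 7)
l(X) = X**2
Q(M) = 98*M (Q(M) = 7**2*(M + M) = 49*(2*M) = 98*M)
sqrt((Q(-434) - (-3*(-29))*(-20)) + 381453) = sqrt((98*(-434) - (-3*(-29))*(-20)) + 381453) = sqrt((-42532 - 87*(-20)) + 381453) = sqrt((-42532 - 1*(-1740)) + 381453) = sqrt((-42532 + 1740) + 381453) = sqrt(-40792 + 381453) = sqrt(340661)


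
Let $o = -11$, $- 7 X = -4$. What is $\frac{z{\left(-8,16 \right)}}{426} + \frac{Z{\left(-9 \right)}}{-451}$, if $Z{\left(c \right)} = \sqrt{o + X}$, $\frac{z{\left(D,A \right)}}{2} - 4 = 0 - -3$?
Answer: $\frac{7}{213} - \frac{i \sqrt{511}}{3157} \approx 0.032864 - 0.0071604 i$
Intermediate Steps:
$X = \frac{4}{7}$ ($X = \left(- \frac{1}{7}\right) \left(-4\right) = \frac{4}{7} \approx 0.57143$)
$z{\left(D,A \right)} = 14$ ($z{\left(D,A \right)} = 8 + 2 \left(0 - -3\right) = 8 + 2 \left(0 + 3\right) = 8 + 2 \cdot 3 = 8 + 6 = 14$)
$Z{\left(c \right)} = \frac{i \sqrt{511}}{7}$ ($Z{\left(c \right)} = \sqrt{-11 + \frac{4}{7}} = \sqrt{- \frac{73}{7}} = \frac{i \sqrt{511}}{7}$)
$\frac{z{\left(-8,16 \right)}}{426} + \frac{Z{\left(-9 \right)}}{-451} = \frac{14}{426} + \frac{\frac{1}{7} i \sqrt{511}}{-451} = 14 \cdot \frac{1}{426} + \frac{i \sqrt{511}}{7} \left(- \frac{1}{451}\right) = \frac{7}{213} - \frac{i \sqrt{511}}{3157}$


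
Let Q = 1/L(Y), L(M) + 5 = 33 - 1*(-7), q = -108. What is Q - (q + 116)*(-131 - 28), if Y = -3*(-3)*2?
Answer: 44521/35 ≈ 1272.0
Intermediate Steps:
Y = 18 (Y = 9*2 = 18)
L(M) = 35 (L(M) = -5 + (33 - 1*(-7)) = -5 + (33 + 7) = -5 + 40 = 35)
Q = 1/35 ≈ 0.028571
Q - (q + 116)*(-131 - 28) = 1/35 - (-108 + 116)*(-131 - 28) = 1/35 - 8*(-159) = 1/35 - (-1272) = 1/35 - 1*(-1272) = 1/35 + 1272 = 44521/35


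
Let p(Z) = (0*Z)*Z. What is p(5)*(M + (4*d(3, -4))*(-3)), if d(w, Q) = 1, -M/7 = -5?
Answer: 0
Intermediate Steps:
M = 35 (M = -7*(-5) = 35)
p(Z) = 0 (p(Z) = 0*Z = 0)
p(5)*(M + (4*d(3, -4))*(-3)) = 0*(35 + (4*1)*(-3)) = 0*(35 + 4*(-3)) = 0*(35 - 12) = 0*23 = 0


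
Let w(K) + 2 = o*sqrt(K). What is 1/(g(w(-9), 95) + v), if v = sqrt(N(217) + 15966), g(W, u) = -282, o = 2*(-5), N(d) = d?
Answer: -282/63341 - sqrt(16183)/63341 ≈ -0.0064605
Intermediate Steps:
o = -10
w(K) = -2 - 10*sqrt(K)
v = sqrt(16183) (v = sqrt(217 + 15966) = sqrt(16183) ≈ 127.21)
1/(g(w(-9), 95) + v) = 1/(-282 + sqrt(16183))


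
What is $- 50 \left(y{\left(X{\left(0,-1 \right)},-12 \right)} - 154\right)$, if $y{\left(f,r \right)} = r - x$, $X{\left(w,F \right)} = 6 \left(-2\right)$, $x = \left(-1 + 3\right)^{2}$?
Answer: $8500$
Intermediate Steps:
$x = 4$ ($x = 2^{2} = 4$)
$X{\left(w,F \right)} = -12$
$y{\left(f,r \right)} = -4 + r$ ($y{\left(f,r \right)} = r - 4 = -4 + r$)
$- 50 \left(y{\left(X{\left(0,-1 \right)},-12 \right)} - 154\right) = - 50 \left(\left(-4 - 12\right) - 154\right) = - 50 \left(-16 - 154\right) = \left(-50\right) \left(-170\right) = 8500$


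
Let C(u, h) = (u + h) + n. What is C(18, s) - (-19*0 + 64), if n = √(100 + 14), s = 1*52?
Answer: 6 + √114 ≈ 16.677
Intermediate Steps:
s = 52
n = √114 ≈ 10.677
C(u, h) = h + u + √114 (C(u, h) = (u + h) + √114 = (h + u) + √114 = h + u + √114)
C(18, s) - (-19*0 + 64) = (52 + 18 + √114) - (-19*0 + 64) = (70 + √114) - (0 + 64) = (70 + √114) - 1*64 = (70 + √114) - 64 = 6 + √114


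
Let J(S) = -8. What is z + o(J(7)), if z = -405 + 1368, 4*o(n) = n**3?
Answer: 835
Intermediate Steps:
o(n) = n**3/4
z = 963
z + o(J(7)) = 963 + (1/4)*(-8)**3 = 963 + (1/4)*(-512) = 963 - 128 = 835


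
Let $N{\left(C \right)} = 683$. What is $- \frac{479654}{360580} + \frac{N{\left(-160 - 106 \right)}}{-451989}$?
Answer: $- \frac{108522303973}{81489096810} \approx -1.3317$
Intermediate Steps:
$- \frac{479654}{360580} + \frac{N{\left(-160 - 106 \right)}}{-451989} = - \frac{479654}{360580} + \frac{683}{-451989} = \left(-479654\right) \frac{1}{360580} + 683 \left(- \frac{1}{451989}\right) = - \frac{239827}{180290} - \frac{683}{451989} = - \frac{108522303973}{81489096810}$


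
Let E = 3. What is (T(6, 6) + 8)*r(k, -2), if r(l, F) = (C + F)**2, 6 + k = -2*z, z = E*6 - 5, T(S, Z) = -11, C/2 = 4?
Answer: -108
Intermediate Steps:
C = 8 (C = 2*4 = 8)
z = 13 (z = 3*6 - 5 = 18 - 5 = 13)
k = -32 (k = -6 - 2*13 = -6 - 26 = -32)
r(l, F) = (8 + F)**2
(T(6, 6) + 8)*r(k, -2) = (-11 + 8)*(8 - 2)**2 = -3*6**2 = -3*36 = -108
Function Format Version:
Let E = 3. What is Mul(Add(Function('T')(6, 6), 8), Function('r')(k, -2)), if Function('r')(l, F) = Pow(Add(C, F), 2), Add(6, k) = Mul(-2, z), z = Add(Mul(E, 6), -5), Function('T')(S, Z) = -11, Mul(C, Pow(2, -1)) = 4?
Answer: -108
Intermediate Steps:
C = 8 (C = Mul(2, 4) = 8)
z = 13 (z = Add(Mul(3, 6), -5) = Add(18, -5) = 13)
k = -32 (k = Add(-6, Mul(-2, 13)) = Add(-6, -26) = -32)
Function('r')(l, F) = Pow(Add(8, F), 2)
Mul(Add(Function('T')(6, 6), 8), Function('r')(k, -2)) = Mul(Add(-11, 8), Pow(Add(8, -2), 2)) = Mul(-3, Pow(6, 2)) = Mul(-3, 36) = -108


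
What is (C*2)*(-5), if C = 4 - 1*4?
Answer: 0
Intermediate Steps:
C = 0 (C = 4 - 4 = 0)
(C*2)*(-5) = (0*2)*(-5) = 0*(-5) = 0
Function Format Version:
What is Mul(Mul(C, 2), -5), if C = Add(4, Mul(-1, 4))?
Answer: 0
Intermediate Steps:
C = 0 (C = Add(4, -4) = 0)
Mul(Mul(C, 2), -5) = Mul(Mul(0, 2), -5) = Mul(0, -5) = 0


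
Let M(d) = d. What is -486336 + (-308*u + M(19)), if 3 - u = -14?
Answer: -491553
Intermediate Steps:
u = 17 (u = 3 - 1*(-14) = 3 + 14 = 17)
-486336 + (-308*u + M(19)) = -486336 + (-308*17 + 19) = -486336 + (-5236 + 19) = -486336 - 5217 = -491553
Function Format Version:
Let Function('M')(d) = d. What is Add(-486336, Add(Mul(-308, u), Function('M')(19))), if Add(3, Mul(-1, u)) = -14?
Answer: -491553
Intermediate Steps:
u = 17 (u = Add(3, Mul(-1, -14)) = Add(3, 14) = 17)
Add(-486336, Add(Mul(-308, u), Function('M')(19))) = Add(-486336, Add(Mul(-308, 17), 19)) = Add(-486336, Add(-5236, 19)) = Add(-486336, -5217) = -491553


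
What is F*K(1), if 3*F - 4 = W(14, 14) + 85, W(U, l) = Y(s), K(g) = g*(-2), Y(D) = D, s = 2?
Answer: -182/3 ≈ -60.667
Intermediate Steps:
K(g) = -2*g
W(U, l) = 2
F = 91/3 (F = 4/3 + (2 + 85)/3 = 4/3 + (1/3)*87 = 4/3 + 29 = 91/3 ≈ 30.333)
F*K(1) = 91*(-2*1)/3 = (91/3)*(-2) = -182/3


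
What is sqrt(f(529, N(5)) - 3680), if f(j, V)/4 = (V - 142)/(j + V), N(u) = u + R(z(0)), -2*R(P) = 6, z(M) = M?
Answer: 4*I*sqrt(7207735)/177 ≈ 60.672*I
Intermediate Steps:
R(P) = -3 (R(P) = -1/2*6 = -3)
N(u) = -3 + u (N(u) = u - 3 = -3 + u)
f(j, V) = 4*(-142 + V)/(V + j) (f(j, V) = 4*((V - 142)/(j + V)) = 4*((-142 + V)/(V + j)) = 4*(-142 + V)/(V + j))
sqrt(f(529, N(5)) - 3680) = sqrt(4*(-142 + (-3 + 5))/((-3 + 5) + 529) - 3680) = sqrt(4*(-142 + 2)/(2 + 529) - 3680) = sqrt(4*(-140)/531 - 3680) = sqrt(4*(1/531)*(-140) - 3680) = sqrt(-560/531 - 3680) = sqrt(-1954640/531) = 4*I*sqrt(7207735)/177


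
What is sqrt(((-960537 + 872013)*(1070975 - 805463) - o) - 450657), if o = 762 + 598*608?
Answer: I*sqrt(23504999291) ≈ 1.5331e+5*I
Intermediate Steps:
o = 364346 (o = 762 + 363584 = 364346)
sqrt(((-960537 + 872013)*(1070975 - 805463) - o) - 450657) = sqrt(((-960537 + 872013)*(1070975 - 805463) - 1*364346) - 450657) = sqrt((-88524*265512 - 364346) - 450657) = sqrt((-23504184288 - 364346) - 450657) = sqrt(-23504548634 - 450657) = sqrt(-23504999291) = I*sqrt(23504999291)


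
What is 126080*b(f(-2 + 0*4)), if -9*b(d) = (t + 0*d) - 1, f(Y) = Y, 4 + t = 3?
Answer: 252160/9 ≈ 28018.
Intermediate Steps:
t = -1 (t = -4 + 3 = -1)
b(d) = 2/9 (b(d) = -((-1 + 0*d) - 1)/9 = -((-1 + 0) - 1)/9 = -(-1 - 1)/9 = -1/9*(-2) = 2/9)
126080*b(f(-2 + 0*4)) = 126080*(2/9) = 252160/9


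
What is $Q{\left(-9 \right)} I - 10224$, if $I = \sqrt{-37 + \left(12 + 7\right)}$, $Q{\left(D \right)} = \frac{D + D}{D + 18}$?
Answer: $-10224 - 6 i \sqrt{2} \approx -10224.0 - 8.4853 i$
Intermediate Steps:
$Q{\left(D \right)} = \frac{2 D}{18 + D}$
$I = 3 i \sqrt{2}$ ($I = \sqrt{-37 + 19} = \sqrt{-18} = 3 i \sqrt{2} \approx 4.2426 i$)
$Q{\left(-9 \right)} I - 10224 = 2 \left(-9\right) \frac{1}{18 - 9} \cdot 3 i \sqrt{2} - 10224 = 2 \left(-9\right) \frac{1}{9} \cdot 3 i \sqrt{2} - 10224 = - 2 \cdot 3 i \sqrt{2} - 10224 = - 6 i \sqrt{2} - 10224 = -10224 - 6 i \sqrt{2}$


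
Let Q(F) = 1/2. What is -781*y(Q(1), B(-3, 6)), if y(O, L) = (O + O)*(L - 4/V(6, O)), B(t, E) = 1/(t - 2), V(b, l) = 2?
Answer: 8591/5 ≈ 1718.2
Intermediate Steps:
Q(F) = ½
B(t, E) = 1/(-2 + t)
y(O, L) = 2*O*(-2 + L) (y(O, L) = (O + O)*(L - 4/2) = (2*O)*(L - 4*½) = (2*O)*(L - 2) = (2*O)*(-2 + L) = 2*O*(-2 + L))
-781*y(Q(1), B(-3, 6)) = -1562*(-2 + 1/(-2 - 3))/2 = -1562*(-2 + 1/(-5))/2 = -1562*(-2 - ⅕)/2 = -1562*(-11)/(2*5) = -781*(-11/5) = 8591/5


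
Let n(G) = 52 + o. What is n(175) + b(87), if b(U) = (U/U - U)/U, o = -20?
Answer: 2698/87 ≈ 31.012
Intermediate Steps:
n(G) = 32 (n(G) = 52 - 20 = 32)
b(U) = (1 - U)/U
n(175) + b(87) = 32 + (1 - 1*87)/87 = 32 + (1 - 87)/87 = 32 + (1/87)*(-86) = 32 - 86/87 = 2698/87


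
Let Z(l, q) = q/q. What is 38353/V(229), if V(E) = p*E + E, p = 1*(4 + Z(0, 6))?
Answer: 38353/1374 ≈ 27.913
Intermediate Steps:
Z(l, q) = 1
p = 5 (p = 1*(4 + 1) = 1*5 = 5)
V(E) = 6*E (V(E) = 5*E + E = 6*E)
38353/V(229) = 38353/((6*229)) = 38353/1374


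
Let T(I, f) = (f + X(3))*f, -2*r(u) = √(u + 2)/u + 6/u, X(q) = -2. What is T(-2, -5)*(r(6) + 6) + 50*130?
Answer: 13385/2 - 35*√2/6 ≈ 6684.3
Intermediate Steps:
r(u) = -3/u - √(2 + u)/(2*u) (r(u) = -(√(u + 2)/u + 6/u)/2 = -(√(2 + u)/u + 6/u)/2 = -(6/u + √(2 + u)/u)/2 = -3/u - √(2 + u)/(2*u))
T(I, f) = f*(-2 + f) (T(I, f) = (f - 2)*f = (-2 + f)*f = f*(-2 + f))
T(-2, -5)*(r(6) + 6) + 50*130 = (-5*(-2 - 5))*((½)*(-6 - √(2 + 6))/6 + 6) + 50*130 = (-5*(-7))*((½)*(⅙)*(-6 - √8) + 6) + 6500 = 35*((½)*(⅙)*(-6 - 2*√2) + 6) + 6500 = 35*((-½ - √2/6) + 6) + 6500 = 35*(11/2 - √2/6) + 6500 = (385/2 - 35*√2/6) + 6500 = 13385/2 - 35*√2/6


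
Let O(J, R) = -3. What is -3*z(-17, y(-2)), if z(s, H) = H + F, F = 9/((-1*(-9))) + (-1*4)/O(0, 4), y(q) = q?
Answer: -1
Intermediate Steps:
F = 7/3 (F = 9/((-1*(-9))) - 1*4/(-3) = 9/9 - 4*(-1/3) = 9*(1/9) + 4/3 = 1 + 4/3 = 7/3 ≈ 2.3333)
z(s, H) = 7/3 + H (z(s, H) = H + 7/3 = 7/3 + H)
-3*z(-17, y(-2)) = -3*(7/3 - 2) = -3*1/3 = -1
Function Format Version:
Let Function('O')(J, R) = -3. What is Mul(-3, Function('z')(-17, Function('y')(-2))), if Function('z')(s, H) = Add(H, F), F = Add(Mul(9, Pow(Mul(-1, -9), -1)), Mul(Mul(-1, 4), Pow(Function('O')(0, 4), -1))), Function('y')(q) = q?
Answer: -1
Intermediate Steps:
F = Rational(7, 3) (F = Add(Mul(9, Pow(Mul(-1, -9), -1)), Mul(Mul(-1, 4), Pow(-3, -1))) = Add(Mul(9, Pow(9, -1)), Mul(-4, Rational(-1, 3))) = Add(Mul(9, Rational(1, 9)), Rational(4, 3)) = Add(1, Rational(4, 3)) = Rational(7, 3) ≈ 2.3333)
Function('z')(s, H) = Add(Rational(7, 3), H) (Function('z')(s, H) = Add(H, Rational(7, 3)) = Add(Rational(7, 3), H))
Mul(-3, Function('z')(-17, Function('y')(-2))) = Mul(-3, Add(Rational(7, 3), -2)) = Mul(-3, Rational(1, 3)) = -1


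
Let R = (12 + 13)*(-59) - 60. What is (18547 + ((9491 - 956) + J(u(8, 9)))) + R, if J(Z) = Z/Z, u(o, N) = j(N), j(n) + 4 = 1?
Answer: 25548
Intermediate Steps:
j(n) = -3 (j(n) = -4 + 1 = -3)
u(o, N) = -3
J(Z) = 1
R = -1535 (R = 25*(-59) - 60 = -1475 - 60 = -1535)
(18547 + ((9491 - 956) + J(u(8, 9)))) + R = (18547 + ((9491 - 956) + 1)) - 1535 = (18547 + (8535 + 1)) - 1535 = (18547 + 8536) - 1535 = 27083 - 1535 = 25548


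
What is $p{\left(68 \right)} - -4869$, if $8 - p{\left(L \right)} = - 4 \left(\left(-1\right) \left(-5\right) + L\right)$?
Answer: $5169$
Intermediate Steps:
$p{\left(L \right)} = 28 + 4 L$ ($p{\left(L \right)} = 8 - - 4 \left(\left(-1\right) \left(-5\right) + L\right) = 8 - - 4 \left(5 + L\right) = 8 - \left(-20 - 4 L\right) = 8 + \left(20 + 4 L\right) = 28 + 4 L$)
$p{\left(68 \right)} - -4869 = \left(28 + 4 \cdot 68\right) - -4869 = \left(28 + 272\right) + 4869 = 300 + 4869 = 5169$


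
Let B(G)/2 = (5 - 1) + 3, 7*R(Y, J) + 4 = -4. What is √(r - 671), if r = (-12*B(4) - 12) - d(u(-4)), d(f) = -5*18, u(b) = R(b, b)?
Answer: I*√761 ≈ 27.586*I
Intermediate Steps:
R(Y, J) = -8/7 (R(Y, J) = -4/7 + (⅐)*(-4) = -4/7 - 4/7 = -8/7)
B(G) = 14 (B(G) = 2*((5 - 1) + 3) = 2*(4 + 3) = 2*7 = 14)
u(b) = -8/7
d(f) = -90
r = -90 (r = (-12*14 - 12) - 1*(-90) = (-168 - 12) + 90 = -180 + 90 = -90)
√(r - 671) = √(-90 - 671) = √(-761) = I*√761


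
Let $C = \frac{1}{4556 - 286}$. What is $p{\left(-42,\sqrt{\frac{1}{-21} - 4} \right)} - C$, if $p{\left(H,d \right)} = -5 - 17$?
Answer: $- \frac{93941}{4270} \approx -22.0$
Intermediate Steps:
$C = \frac{1}{4270} \approx 0.00023419$
$p{\left(H,d \right)} = -22$ ($p{\left(H,d \right)} = -5 - 17 = -22$)
$p{\left(-42,\sqrt{\frac{1}{-21} - 4} \right)} - C = -22 - \frac{1}{4270} = - \frac{93941}{4270}$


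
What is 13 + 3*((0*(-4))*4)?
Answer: 13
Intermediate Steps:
13 + 3*((0*(-4))*4) = 13 + 3*(0*4) = 13 + 3*0 = 13 + 0 = 13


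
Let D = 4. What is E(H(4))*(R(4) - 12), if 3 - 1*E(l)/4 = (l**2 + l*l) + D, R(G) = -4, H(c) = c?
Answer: 2112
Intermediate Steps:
E(l) = -4 - 8*l**2 (E(l) = 12 - 4*((l**2 + l*l) + 4) = 12 - 4*((l**2 + l**2) + 4) = 12 - 4*(2*l**2 + 4) = 12 - 4*(4 + 2*l**2) = 12 + (-16 - 8*l**2) = -4 - 8*l**2)
E(H(4))*(R(4) - 12) = (-4 - 8*4**2)*(-4 - 12) = (-4 - 8*16)*(-16) = (-4 - 128)*(-16) = -132*(-16) = 2112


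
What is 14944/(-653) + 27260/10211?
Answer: -134792404/6667783 ≈ -20.215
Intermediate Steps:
14944/(-653) + 27260/10211 = 14944*(-1/653) + 27260*(1/10211) = -14944/653 + 27260/10211 = -134792404/6667783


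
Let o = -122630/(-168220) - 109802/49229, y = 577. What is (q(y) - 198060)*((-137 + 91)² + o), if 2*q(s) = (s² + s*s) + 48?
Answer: 236208460014498763/828130238 ≈ 2.8523e+8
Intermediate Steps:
q(s) = 24 + s² (q(s) = ((s² + s*s) + 48)/2 = ((s² + s²) + 48)/2 = (2*s² + 48)/2 = (48 + 2*s²)/2 = 24 + s²)
o = -1243394017/828130238 (o = -122630*(-1/168220) - 109802*1/49229 = 12263/16822 - 109802/49229 = -1243394017/828130238 ≈ -1.5014)
(q(y) - 198060)*((-137 + 91)² + o) = ((24 + 577²) - 198060)*((-137 + 91)² - 1243394017/828130238) = ((24 + 332929) - 198060)*((-46)² - 1243394017/828130238) = (332953 - 198060)*(2116 - 1243394017/828130238) = 134893*(1751080189591/828130238) = 236208460014498763/828130238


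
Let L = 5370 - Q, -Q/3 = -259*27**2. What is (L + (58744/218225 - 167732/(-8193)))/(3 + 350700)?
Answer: -143299604231069/89575429242825 ≈ -1.5998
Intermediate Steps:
Q = 566433 (Q = -(-777)*27**2 = -(-777)*729 = -3*(-188811) = 566433)
L = -561063 (L = 5370 - 1*566433 = 5370 - 566433 = -561063)
(L + (58744/218225 - 167732/(-8193)))/(3 + 350700) = (-561063 + (58744/218225 - 167732/(-8193)))/(3 + 350700) = (-561063 + (58744*(1/218225) - 167732*(-1/8193)))/350703 = (-561063 + (8392/31175 + 167732/8193))*(1/350703) = (-561063 + 5297800756/255416775)*(1/350703) = -143299604231069/255416775*1/350703 = -143299604231069/89575429242825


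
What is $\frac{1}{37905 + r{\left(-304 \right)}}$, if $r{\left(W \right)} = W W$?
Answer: $\frac{1}{130321} \approx 7.6734 \cdot 10^{-6}$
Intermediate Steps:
$r{\left(W \right)} = W^{2}$
$\frac{1}{37905 + r{\left(-304 \right)}} = \frac{1}{37905 + \left(-304\right)^{2}} = \frac{1}{37905 + 92416} = \frac{1}{130321}$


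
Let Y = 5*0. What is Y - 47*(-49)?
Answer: 2303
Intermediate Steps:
Y = 0
Y - 47*(-49) = 0 - 47*(-49) = 0 + 2303 = 2303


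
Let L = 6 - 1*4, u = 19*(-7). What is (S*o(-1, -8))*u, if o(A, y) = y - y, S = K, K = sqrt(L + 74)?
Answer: 0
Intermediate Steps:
u = -133
L = 2 (L = 6 - 4 = 2)
K = 2*sqrt(19) (K = sqrt(2 + 74) = sqrt(76) = 2*sqrt(19) ≈ 8.7178)
S = 2*sqrt(19) ≈ 8.7178
o(A, y) = 0
(S*o(-1, -8))*u = ((2*sqrt(19))*0)*(-133) = 0*(-133) = 0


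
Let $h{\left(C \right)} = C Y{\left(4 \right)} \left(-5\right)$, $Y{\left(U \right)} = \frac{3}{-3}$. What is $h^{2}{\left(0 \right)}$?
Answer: $0$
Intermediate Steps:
$Y{\left(U \right)} = -1$ ($Y{\left(U \right)} = 3 \left(- \frac{1}{3}\right) = -1$)
$h{\left(C \right)} = 5 C$ ($h{\left(C \right)} = C \left(-1\right) \left(-5\right) = - C \left(-5\right) = 5 C$)
$h^{2}{\left(0 \right)} = \left(5 \cdot 0\right)^{2} = 0^{2} = 0$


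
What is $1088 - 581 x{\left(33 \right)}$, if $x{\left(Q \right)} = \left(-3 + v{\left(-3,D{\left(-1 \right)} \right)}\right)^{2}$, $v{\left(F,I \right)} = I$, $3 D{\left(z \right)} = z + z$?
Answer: $- \frac{60509}{9} \approx -6723.2$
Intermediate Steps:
$D{\left(z \right)} = \frac{2 z}{3}$ ($D{\left(z \right)} = \frac{z + z}{3} = \frac{2 z}{3}$)
$x{\left(Q \right)} = \frac{121}{9}$ ($x{\left(Q \right)} = \left(-3 + \frac{2}{3} \left(-1\right)\right)^{2} = \left(-3 - \frac{2}{3}\right)^{2} = \left(- \frac{11}{3}\right)^{2} = \frac{121}{9}$)
$1088 - 581 x{\left(33 \right)} = 1088 - \frac{70301}{9} = - \frac{60509}{9}$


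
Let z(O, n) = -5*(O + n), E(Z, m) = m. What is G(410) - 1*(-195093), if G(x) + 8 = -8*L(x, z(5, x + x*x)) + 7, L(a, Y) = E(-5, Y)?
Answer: 6935692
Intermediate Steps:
z(O, n) = -5*O - 5*n
L(a, Y) = Y
G(x) = 199 + 40*x + 40*x**2 (G(x) = -8 + (-8*(-5*5 - 5*(x + x*x)) + 7) = -8 + (-8*(-25 - 5*(x + x**2)) + 7) = -8 + (-8*(-25 + (-5*x - 5*x**2)) + 7) = -8 + (-8*(-25 - 5*x - 5*x**2) + 7) = -8 + ((200 + 40*x + 40*x**2) + 7) = -8 + (207 + 40*x + 40*x**2) = 199 + 40*x + 40*x**2)
G(410) - 1*(-195093) = (199 + 40*410*(1 + 410)) - 1*(-195093) = (199 + 40*410*411) + 195093 = (199 + 6740400) + 195093 = 6740599 + 195093 = 6935692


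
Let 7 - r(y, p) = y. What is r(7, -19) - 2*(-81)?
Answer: 162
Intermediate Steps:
r(y, p) = 7 - y
r(7, -19) - 2*(-81) = (7 - 1*7) - 2*(-81) = (7 - 7) + 162 = 0 + 162 = 162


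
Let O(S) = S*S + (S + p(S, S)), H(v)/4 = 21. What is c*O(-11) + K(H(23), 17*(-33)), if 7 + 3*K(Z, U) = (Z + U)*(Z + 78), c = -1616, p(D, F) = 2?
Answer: -620257/3 ≈ -2.0675e+5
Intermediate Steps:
H(v) = 84 (H(v) = 4*21 = 84)
K(Z, U) = -7/3 + (78 + Z)*(U + Z)/3 (K(Z, U) = -7/3 + ((Z + U)*(Z + 78))/3 = -7/3 + ((U + Z)*(78 + Z))/3 = -7/3 + ((78 + Z)*(U + Z))/3 = -7/3 + (78 + Z)*(U + Z)/3)
O(S) = 2 + S + S² (O(S) = S*S + (S + 2) = S² + (2 + S) = 2 + S + S²)
c*O(-11) + K(H(23), 17*(-33)) = -1616*(2 - 11 + (-11)²) + (-7/3 + 26*(17*(-33)) + 26*84 + (⅓)*84² + (⅓)*(17*(-33))*84) = -1616*(2 - 11 + 121) + (-7/3 + 26*(-561) + 2184 + (⅓)*7056 + (⅓)*(-561)*84) = -1616*112 + (-7/3 - 14586 + 2184 + 2352 - 15708) = -180992 - 77281/3 = -620257/3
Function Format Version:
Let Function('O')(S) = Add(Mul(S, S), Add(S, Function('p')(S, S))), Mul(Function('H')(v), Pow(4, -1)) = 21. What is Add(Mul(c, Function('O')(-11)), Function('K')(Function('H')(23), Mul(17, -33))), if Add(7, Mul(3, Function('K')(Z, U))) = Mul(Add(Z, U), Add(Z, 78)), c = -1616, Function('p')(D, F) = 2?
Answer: Rational(-620257, 3) ≈ -2.0675e+5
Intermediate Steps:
Function('H')(v) = 84 (Function('H')(v) = Mul(4, 21) = 84)
Function('K')(Z, U) = Add(Rational(-7, 3), Mul(Rational(1, 3), Add(78, Z), Add(U, Z))) (Function('K')(Z, U) = Add(Rational(-7, 3), Mul(Rational(1, 3), Mul(Add(Z, U), Add(Z, 78)))) = Add(Rational(-7, 3), Mul(Rational(1, 3), Mul(Add(U, Z), Add(78, Z)))) = Add(Rational(-7, 3), Mul(Rational(1, 3), Mul(Add(78, Z), Add(U, Z)))) = Add(Rational(-7, 3), Mul(Rational(1, 3), Add(78, Z), Add(U, Z))))
Function('O')(S) = Add(2, S, Pow(S, 2)) (Function('O')(S) = Add(Mul(S, S), Add(S, 2)) = Add(Pow(S, 2), Add(2, S)) = Add(2, S, Pow(S, 2)))
Add(Mul(c, Function('O')(-11)), Function('K')(Function('H')(23), Mul(17, -33))) = Add(Mul(-1616, Add(2, -11, Pow(-11, 2))), Add(Rational(-7, 3), Mul(26, Mul(17, -33)), Mul(26, 84), Mul(Rational(1, 3), Pow(84, 2)), Mul(Rational(1, 3), Mul(17, -33), 84))) = Add(Mul(-1616, Add(2, -11, 121)), Add(Rational(-7, 3), Mul(26, -561), 2184, Mul(Rational(1, 3), 7056), Mul(Rational(1, 3), -561, 84))) = Add(Mul(-1616, 112), Add(Rational(-7, 3), -14586, 2184, 2352, -15708)) = Add(-180992, Rational(-77281, 3)) = Rational(-620257, 3)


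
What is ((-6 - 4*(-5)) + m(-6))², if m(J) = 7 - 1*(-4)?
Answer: 625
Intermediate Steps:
m(J) = 11 (m(J) = 7 + 4 = 11)
((-6 - 4*(-5)) + m(-6))² = ((-6 - 4*(-5)) + 11)² = ((-6 + 20) + 11)² = (14 + 11)² = 25² = 625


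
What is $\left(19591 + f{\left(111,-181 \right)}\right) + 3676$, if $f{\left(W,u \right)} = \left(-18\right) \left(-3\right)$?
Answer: $23321$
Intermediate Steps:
$f{\left(W,u \right)} = 54$
$\left(19591 + f{\left(111,-181 \right)}\right) + 3676 = \left(19591 + 54\right) + 3676 = 19645 + 3676 = 23321$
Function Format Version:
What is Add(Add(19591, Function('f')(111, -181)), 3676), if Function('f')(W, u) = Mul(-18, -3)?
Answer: 23321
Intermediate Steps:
Function('f')(W, u) = 54
Add(Add(19591, Function('f')(111, -181)), 3676) = Add(Add(19591, 54), 3676) = Add(19645, 3676) = 23321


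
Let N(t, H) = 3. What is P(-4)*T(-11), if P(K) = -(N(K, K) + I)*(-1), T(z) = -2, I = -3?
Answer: 0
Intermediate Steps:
P(K) = 0 (P(K) = -(3 - 3)*(-1) = -0*(-1) = -1*0 = 0)
P(-4)*T(-11) = 0*(-2) = 0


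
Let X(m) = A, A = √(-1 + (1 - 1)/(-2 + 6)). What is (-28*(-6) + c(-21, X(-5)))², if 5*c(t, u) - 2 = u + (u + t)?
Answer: 674037/25 + 3284*I/25 ≈ 26961.0 + 131.36*I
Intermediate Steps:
A = I (A = √(-1 + 0/4) = √(-1 + 0*(¼)) = √(-1 + 0) = √(-1) = I ≈ 1.0*I)
X(m) = I
c(t, u) = ⅖ + t/5 + 2*u/5 (c(t, u) = ⅖ + (u + (u + t))/5 = ⅖ + (u + (t + u))/5 = ⅖ + (t + 2*u)/5 = ⅖ + (t/5 + 2*u/5) = ⅖ + t/5 + 2*u/5)
(-28*(-6) + c(-21, X(-5)))² = (-28*(-6) + (⅖ + (⅕)*(-21) + 2*I/5))² = (168 + (⅖ - 21/5 + 2*I/5))² = (168 + (-19/5 + 2*I/5))² = (821/5 + 2*I/5)²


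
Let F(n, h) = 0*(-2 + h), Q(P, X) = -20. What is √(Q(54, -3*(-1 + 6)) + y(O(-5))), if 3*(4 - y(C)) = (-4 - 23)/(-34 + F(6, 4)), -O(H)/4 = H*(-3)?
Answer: I*√18802/34 ≈ 4.033*I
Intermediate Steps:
O(H) = 12*H (O(H) = -4*H*(-3) = -(-12)*H = 12*H)
F(n, h) = 0
y(C) = 127/34 (y(C) = 4 - (-4 - 23)/(3*(-34 + 0)) = 4 - (-9)/(-34) = 4 - (-9)*(-1)/34 = 4 - ⅓*27/34 = 4 - 9/34 = 127/34)
√(Q(54, -3*(-1 + 6)) + y(O(-5))) = √(-20 + 127/34) = √(-553/34) = I*√18802/34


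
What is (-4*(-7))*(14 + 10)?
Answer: 672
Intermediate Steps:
(-4*(-7))*(14 + 10) = 28*24 = 672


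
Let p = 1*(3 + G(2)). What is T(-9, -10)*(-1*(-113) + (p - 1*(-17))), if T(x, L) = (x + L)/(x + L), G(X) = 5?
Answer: 138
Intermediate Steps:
T(x, L) = 1 (T(x, L) = (L + x)/(L + x) = 1)
p = 8 (p = 1*(3 + 5) = 1*8 = 8)
T(-9, -10)*(-1*(-113) + (p - 1*(-17))) = 1*(-1*(-113) + (8 - 1*(-17))) = 1*(113 + (8 + 17)) = 1*(113 + 25) = 1*138 = 138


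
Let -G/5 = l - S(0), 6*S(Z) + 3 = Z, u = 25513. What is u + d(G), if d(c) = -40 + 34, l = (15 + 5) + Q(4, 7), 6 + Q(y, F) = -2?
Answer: 25507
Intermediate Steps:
Q(y, F) = -8 (Q(y, F) = -6 - 2 = -8)
S(Z) = -½ + Z/6
l = 12 (l = (15 + 5) - 8 = 20 - 8 = 12)
G = -125/2 (G = -5*(12 - (-½ + (⅙)*0)) = -5*(12 - (-½ + 0)) = -5*(12 - 1*(-½)) = -5*(12 + ½) = -5*25/2 = -125/2 ≈ -62.500)
d(c) = -6
u + d(G) = 25513 - 6 = 25507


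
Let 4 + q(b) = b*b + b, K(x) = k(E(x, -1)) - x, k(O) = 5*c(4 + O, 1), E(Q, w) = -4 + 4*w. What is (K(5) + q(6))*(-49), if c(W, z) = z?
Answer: -1862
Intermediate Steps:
k(O) = 5 (k(O) = 5*1 = 5)
K(x) = 5 - x
q(b) = -4 + b + b² (q(b) = -4 + (b*b + b) = -4 + (b² + b) = -4 + (b + b²) = -4 + b + b²)
(K(5) + q(6))*(-49) = ((5 - 1*5) + (-4 + 6 + 6²))*(-49) = ((5 - 5) + (-4 + 6 + 36))*(-49) = (0 + 38)*(-49) = 38*(-49) = -1862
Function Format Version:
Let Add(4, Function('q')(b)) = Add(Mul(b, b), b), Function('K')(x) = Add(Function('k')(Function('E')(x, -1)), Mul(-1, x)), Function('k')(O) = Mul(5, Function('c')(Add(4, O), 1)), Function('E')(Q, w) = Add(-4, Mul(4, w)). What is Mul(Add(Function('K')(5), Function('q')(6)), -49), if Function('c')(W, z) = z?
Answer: -1862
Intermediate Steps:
Function('k')(O) = 5 (Function('k')(O) = Mul(5, 1) = 5)
Function('K')(x) = Add(5, Mul(-1, x))
Function('q')(b) = Add(-4, b, Pow(b, 2)) (Function('q')(b) = Add(-4, Add(Mul(b, b), b)) = Add(-4, Add(Pow(b, 2), b)) = Add(-4, Add(b, Pow(b, 2))) = Add(-4, b, Pow(b, 2)))
Mul(Add(Function('K')(5), Function('q')(6)), -49) = Mul(Add(Add(5, Mul(-1, 5)), Add(-4, 6, Pow(6, 2))), -49) = Mul(Add(Add(5, -5), Add(-4, 6, 36)), -49) = Mul(Add(0, 38), -49) = Mul(38, -49) = -1862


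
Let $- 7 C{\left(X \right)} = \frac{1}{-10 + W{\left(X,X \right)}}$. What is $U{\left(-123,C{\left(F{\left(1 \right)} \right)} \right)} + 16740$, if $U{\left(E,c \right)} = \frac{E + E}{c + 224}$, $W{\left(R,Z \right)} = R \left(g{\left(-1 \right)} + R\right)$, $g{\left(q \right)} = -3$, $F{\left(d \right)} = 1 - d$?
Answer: $\frac{87494240}{5227} \approx 16739.0$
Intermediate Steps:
$W{\left(R,Z \right)} = R \left(-3 + R\right)$
$C{\left(X \right)} = - \frac{1}{7 \left(-10 + X \left(-3 + X\right)\right)}$
$U{\left(E,c \right)} = \frac{2 E}{224 + c}$
$U{\left(-123,C{\left(F{\left(1 \right)} \right)} \right)} + 16740 = 2 \left(-123\right) \frac{1}{224 - \frac{1}{-70 + 7 \left(1 - 1\right) \left(-3 + \left(1 - 1\right)\right)}} + 16740 = 2 \left(-123\right) \frac{1}{224 - \frac{1}{-70 + 7 \cdot 0 \left(-3 + 0\right)}} + 16740 = 2 \left(-123\right) \frac{1}{224 - \frac{1}{-70 + 7 \cdot 0 \left(-3\right)}} + 16740 = 2 \left(-123\right) \frac{1}{224 - \frac{1}{-70 + 0}} + 16740 = 2 \left(-123\right) \frac{1}{224 - \frac{1}{-70}} + 16740 = 2 \left(-123\right) \frac{1}{224 - - \frac{1}{70}} + 16740 = 2 \left(-123\right) \frac{1}{224 + \frac{1}{70}} + 16740 = 2 \left(-123\right) \frac{1}{\frac{15681}{70}} + 16740 = 2 \left(-123\right) \frac{70}{15681} + 16740 = - \frac{5740}{5227} + 16740 = \frac{87494240}{5227}$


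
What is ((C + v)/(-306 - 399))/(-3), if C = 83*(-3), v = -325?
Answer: -574/2115 ≈ -0.27139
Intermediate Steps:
C = -249
((C + v)/(-306 - 399))/(-3) = ((-249 - 325)/(-306 - 399))/(-3) = -(-574)/(3*(-705)) = -(-574)*(-1)/(3*705) = -⅓*574/705 = -574/2115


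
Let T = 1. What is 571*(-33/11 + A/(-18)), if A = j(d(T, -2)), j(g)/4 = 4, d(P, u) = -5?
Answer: -19985/9 ≈ -2220.6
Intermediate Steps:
j(g) = 16 (j(g) = 4*4 = 16)
A = 16
571*(-33/11 + A/(-18)) = 571*(-33/11 + 16/(-18)) = 571*(-33*1/11 + 16*(-1/18)) = 571*(-3 - 8/9) = 571*(-35/9) = -19985/9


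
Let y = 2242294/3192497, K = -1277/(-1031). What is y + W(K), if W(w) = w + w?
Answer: 10465442452/3291464407 ≈ 3.1796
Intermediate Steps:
K = 1277/1031 (K = -1277*(-1/1031) = 1277/1031 ≈ 1.2386)
W(w) = 2*w
y = 2242294/3192497 (y = 2242294*(1/3192497) = 2242294/3192497 ≈ 0.70236)
y + W(K) = 2242294/3192497 + 2*(1277/1031) = 2242294/3192497 + 2554/1031 = 10465442452/3291464407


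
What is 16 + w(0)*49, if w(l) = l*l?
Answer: 16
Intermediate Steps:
w(l) = l²
16 + w(0)*49 = 16 + 0²*49 = 16 + 0*49 = 16 + 0 = 16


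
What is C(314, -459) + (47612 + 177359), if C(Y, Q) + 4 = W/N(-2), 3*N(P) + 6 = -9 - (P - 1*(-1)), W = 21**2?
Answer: 449745/2 ≈ 2.2487e+5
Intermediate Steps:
W = 441
N(P) = -16/3 - P/3 (N(P) = -2 + (-9 - (P - 1*(-1)))/3 = -2 + (-9 - (P + 1))/3 = -2 + (-9 - (1 + P))/3 = -2 + (-9 + (-1 - P))/3 = -2 + (-10 - P)/3 = -2 + (-10/3 - P/3) = -16/3 - P/3)
C(Y, Q) = -197/2 (C(Y, Q) = -4 + 441/(-16/3 - 1/3*(-2)) = -4 + 441/(-16/3 + 2/3) = -4 + 441/(-14/3) = -4 + 441*(-3/14) = -4 - 189/2 = -197/2)
C(314, -459) + (47612 + 177359) = -197/2 + (47612 + 177359) = -197/2 + 224971 = 449745/2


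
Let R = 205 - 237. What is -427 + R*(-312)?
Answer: 9557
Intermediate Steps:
R = -32
-427 + R*(-312) = -427 - 32*(-312) = -427 + 9984 = 9557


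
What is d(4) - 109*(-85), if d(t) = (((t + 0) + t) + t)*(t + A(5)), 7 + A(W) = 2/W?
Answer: 46169/5 ≈ 9233.8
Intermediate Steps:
A(W) = -7 + 2/W
d(t) = 3*t*(-33/5 + t) (d(t) = (((t + 0) + t) + t)*(t + (-7 + 2/5)) = ((t + t) + t)*(t + (-7 + 2*(1/5))) = (2*t + t)*(t + (-7 + 2/5)) = (3*t)*(t - 33/5) = (3*t)*(-33/5 + t) = 3*t*(-33/5 + t))
d(4) - 109*(-85) = (3/5)*4*(-33 + 5*4) - 109*(-85) = (3/5)*4*(-33 + 20) + 9265 = (3/5)*4*(-13) + 9265 = -156/5 + 9265 = 46169/5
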